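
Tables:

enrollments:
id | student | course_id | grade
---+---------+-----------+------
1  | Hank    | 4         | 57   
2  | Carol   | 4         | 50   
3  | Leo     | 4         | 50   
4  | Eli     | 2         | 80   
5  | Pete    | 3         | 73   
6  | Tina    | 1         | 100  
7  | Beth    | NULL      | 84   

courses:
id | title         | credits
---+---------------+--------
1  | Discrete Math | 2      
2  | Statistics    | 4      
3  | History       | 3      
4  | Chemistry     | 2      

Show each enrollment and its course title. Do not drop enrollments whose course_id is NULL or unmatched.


LEFT JOIN keeps every row from enrollments (the left table); where course_id has no match in courses, the course columns become NULL. Walk through each enrollment:
  - enrollment 1 (Hank): course_id=4 -> matches Chemistry
  - enrollment 2 (Carol): course_id=4 -> matches Chemistry
  - enrollment 3 (Leo): course_id=4 -> matches Chemistry
  - enrollment 4 (Eli): course_id=2 -> matches Statistics
  - enrollment 5 (Pete): course_id=3 -> matches History
  - enrollment 6 (Tina): course_id=1 -> matches Discrete Math
  - enrollment 7 (Beth): course_id=NULL, no match -> kept with NULL
All 7 rows appear; 1 has NULL course.

SQL:
SELECT a.student, b.title AS course
FROM enrollments a
LEFT JOIN courses b ON a.course_id = b.id

Result:
student | course       
--------+--------------
Hank    | Chemistry    
Carol   | Chemistry    
Leo     | Chemistry    
Eli     | Statistics   
Pete    | History      
Tina    | Discrete Math
Beth    | NULL         


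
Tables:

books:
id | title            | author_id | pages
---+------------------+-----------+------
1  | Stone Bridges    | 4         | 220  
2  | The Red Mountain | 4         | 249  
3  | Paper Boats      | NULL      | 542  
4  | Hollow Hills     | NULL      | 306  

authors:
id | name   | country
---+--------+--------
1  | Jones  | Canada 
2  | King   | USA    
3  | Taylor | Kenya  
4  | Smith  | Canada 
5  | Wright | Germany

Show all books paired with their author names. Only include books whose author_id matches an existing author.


INNER JOIN keeps only books rows whose author_id matches an id in authors. Walk through each book:
  - book 1 (Stone Bridges): author_id=4 -> matches Smith
  - book 2 (The Red Mountain): author_id=4 -> matches Smith
  - book 3 (Paper Boats): author_id=NULL, no match -> dropped
  - book 4 (Hollow Hills): author_id=NULL, no match -> dropped
So 2 of 4 rows are dropped.

SQL:
SELECT a.title, b.name AS author
FROM books a
INNER JOIN authors b ON a.author_id = b.id

Result:
title            | author
-----------------+-------
Stone Bridges    | Smith 
The Red Mountain | Smith 


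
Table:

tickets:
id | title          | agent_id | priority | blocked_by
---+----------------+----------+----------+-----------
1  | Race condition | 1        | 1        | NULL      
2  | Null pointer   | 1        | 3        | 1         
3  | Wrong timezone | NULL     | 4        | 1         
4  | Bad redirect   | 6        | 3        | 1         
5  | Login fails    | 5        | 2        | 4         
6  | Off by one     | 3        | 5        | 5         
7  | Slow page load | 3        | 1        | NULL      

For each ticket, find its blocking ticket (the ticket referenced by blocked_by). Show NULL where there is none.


This is a self-join: tickets is joined to a second copy of itself, matching each row's blocked_by to another row's id. Use LEFT JOIN so rows with blocked_by=NULL are kept.
  - ticket 1 (Race condition): blocked_by=NULL -> NULL
  - ticket 2 (Null pointer): blocked_by=1 -> Race condition
  - ticket 3 (Wrong timezone): blocked_by=1 -> Race condition
  - ticket 4 (Bad redirect): blocked_by=1 -> Race condition
  - ticket 5 (Login fails): blocked_by=4 -> Bad redirect
  - ticket 6 (Off by one): blocked_by=5 -> Login fails
  - ticket 7 (Slow page load): blocked_by=NULL -> NULL

SQL:
SELECT a.title AS item, b.title AS blocked_by
FROM tickets a
LEFT JOIN tickets b ON a.blocked_by = b.id

Result:
item           | blocked_by    
---------------+---------------
Race condition | NULL          
Null pointer   | Race condition
Wrong timezone | Race condition
Bad redirect   | Race condition
Login fails    | Bad redirect  
Off by one     | Login fails   
Slow page load | NULL          


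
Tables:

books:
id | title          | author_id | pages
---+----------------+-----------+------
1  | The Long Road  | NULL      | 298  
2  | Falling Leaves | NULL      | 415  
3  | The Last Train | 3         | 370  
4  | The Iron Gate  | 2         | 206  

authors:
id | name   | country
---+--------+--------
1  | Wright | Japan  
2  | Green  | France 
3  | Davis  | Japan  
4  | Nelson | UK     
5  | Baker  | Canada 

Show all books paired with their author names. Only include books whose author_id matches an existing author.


INNER JOIN keeps only books rows whose author_id matches an id in authors. Walk through each book:
  - book 1 (The Long Road): author_id=NULL, no match -> dropped
  - book 2 (Falling Leaves): author_id=NULL, no match -> dropped
  - book 3 (The Last Train): author_id=3 -> matches Davis
  - book 4 (The Iron Gate): author_id=2 -> matches Green
So 2 of 4 rows are dropped.

SQL:
SELECT a.title, b.name AS author
FROM books a
INNER JOIN authors b ON a.author_id = b.id

Result:
title          | author
---------------+-------
The Last Train | Davis 
The Iron Gate  | Green 


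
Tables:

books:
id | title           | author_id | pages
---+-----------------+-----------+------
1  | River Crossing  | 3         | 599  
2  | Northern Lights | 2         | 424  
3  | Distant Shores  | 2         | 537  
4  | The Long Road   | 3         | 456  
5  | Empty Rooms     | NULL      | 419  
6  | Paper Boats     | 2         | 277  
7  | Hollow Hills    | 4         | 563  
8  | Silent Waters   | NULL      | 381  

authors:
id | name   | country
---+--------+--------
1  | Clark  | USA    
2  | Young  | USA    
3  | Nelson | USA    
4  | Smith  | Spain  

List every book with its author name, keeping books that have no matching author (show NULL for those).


LEFT JOIN keeps every row from books (the left table); where author_id has no match in authors, the author columns become NULL. Walk through each book:
  - book 1 (River Crossing): author_id=3 -> matches Nelson
  - book 2 (Northern Lights): author_id=2 -> matches Young
  - book 3 (Distant Shores): author_id=2 -> matches Young
  - book 4 (The Long Road): author_id=3 -> matches Nelson
  - book 5 (Empty Rooms): author_id=NULL, no match -> kept with NULL
  - book 6 (Paper Boats): author_id=2 -> matches Young
  - book 7 (Hollow Hills): author_id=4 -> matches Smith
  - book 8 (Silent Waters): author_id=NULL, no match -> kept with NULL
All 8 rows appear; 2 have NULL author.

SQL:
SELECT a.title, b.name AS author
FROM books a
LEFT JOIN authors b ON a.author_id = b.id

Result:
title           | author
----------------+-------
River Crossing  | Nelson
Northern Lights | Young 
Distant Shores  | Young 
The Long Road   | Nelson
Empty Rooms     | NULL  
Paper Boats     | Young 
Hollow Hills    | Smith 
Silent Waters   | NULL  


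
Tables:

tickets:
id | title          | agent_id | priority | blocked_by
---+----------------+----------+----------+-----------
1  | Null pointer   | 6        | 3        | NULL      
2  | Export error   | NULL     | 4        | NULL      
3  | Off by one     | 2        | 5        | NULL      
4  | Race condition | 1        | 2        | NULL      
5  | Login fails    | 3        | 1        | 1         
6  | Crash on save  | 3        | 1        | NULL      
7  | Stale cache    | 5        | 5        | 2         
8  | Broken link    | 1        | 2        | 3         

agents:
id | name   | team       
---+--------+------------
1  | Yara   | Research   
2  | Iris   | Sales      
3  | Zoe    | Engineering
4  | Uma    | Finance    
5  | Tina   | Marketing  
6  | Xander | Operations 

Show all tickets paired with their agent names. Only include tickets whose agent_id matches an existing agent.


INNER JOIN keeps only tickets rows whose agent_id matches an id in agents. Walk through each ticket:
  - ticket 1 (Null pointer): agent_id=6 -> matches Xander
  - ticket 2 (Export error): agent_id=NULL, no match -> dropped
  - ticket 3 (Off by one): agent_id=2 -> matches Iris
  - ticket 4 (Race condition): agent_id=1 -> matches Yara
  - ticket 5 (Login fails): agent_id=3 -> matches Zoe
  - ticket 6 (Crash on save): agent_id=3 -> matches Zoe
  - ticket 7 (Stale cache): agent_id=5 -> matches Tina
  - ticket 8 (Broken link): agent_id=1 -> matches Yara
So 1 of 8 rows is dropped.

SQL:
SELECT a.title, b.name AS agent
FROM tickets a
INNER JOIN agents b ON a.agent_id = b.id

Result:
title          | agent 
---------------+-------
Null pointer   | Xander
Off by one     | Iris  
Race condition | Yara  
Login fails    | Zoe   
Crash on save  | Zoe   
Stale cache    | Tina  
Broken link    | Yara  


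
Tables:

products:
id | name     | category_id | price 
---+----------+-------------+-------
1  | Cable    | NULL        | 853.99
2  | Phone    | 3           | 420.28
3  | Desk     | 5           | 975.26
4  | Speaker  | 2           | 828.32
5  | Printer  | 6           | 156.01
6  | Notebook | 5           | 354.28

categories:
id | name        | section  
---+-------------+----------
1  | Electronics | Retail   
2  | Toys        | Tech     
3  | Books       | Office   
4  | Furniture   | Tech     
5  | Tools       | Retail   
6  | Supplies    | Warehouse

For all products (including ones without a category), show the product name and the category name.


LEFT JOIN keeps every row from products (the left table); where category_id has no match in categories, the category columns become NULL. Walk through each product:
  - product 1 (Cable): category_id=NULL, no match -> kept with NULL
  - product 2 (Phone): category_id=3 -> matches Books
  - product 3 (Desk): category_id=5 -> matches Tools
  - product 4 (Speaker): category_id=2 -> matches Toys
  - product 5 (Printer): category_id=6 -> matches Supplies
  - product 6 (Notebook): category_id=5 -> matches Tools
All 6 rows appear; 1 has NULL category.

SQL:
SELECT a.name, b.name AS category
FROM products a
LEFT JOIN categories b ON a.category_id = b.id

Result:
name     | category
---------+---------
Cable    | NULL    
Phone    | Books   
Desk     | Tools   
Speaker  | Toys    
Printer  | Supplies
Notebook | Tools   


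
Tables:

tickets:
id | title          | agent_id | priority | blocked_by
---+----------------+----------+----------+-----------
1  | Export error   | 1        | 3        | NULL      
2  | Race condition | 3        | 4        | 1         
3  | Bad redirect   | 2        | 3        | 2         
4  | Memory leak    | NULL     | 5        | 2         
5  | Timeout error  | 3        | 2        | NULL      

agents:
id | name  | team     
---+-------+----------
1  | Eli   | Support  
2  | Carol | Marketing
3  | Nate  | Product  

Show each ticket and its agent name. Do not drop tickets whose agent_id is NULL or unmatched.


LEFT JOIN keeps every row from tickets (the left table); where agent_id has no match in agents, the agent columns become NULL. Walk through each ticket:
  - ticket 1 (Export error): agent_id=1 -> matches Eli
  - ticket 2 (Race condition): agent_id=3 -> matches Nate
  - ticket 3 (Bad redirect): agent_id=2 -> matches Carol
  - ticket 4 (Memory leak): agent_id=NULL, no match -> kept with NULL
  - ticket 5 (Timeout error): agent_id=3 -> matches Nate
All 5 rows appear; 1 has NULL agent.

SQL:
SELECT a.title, b.name AS agent
FROM tickets a
LEFT JOIN agents b ON a.agent_id = b.id

Result:
title          | agent
---------------+------
Export error   | Eli  
Race condition | Nate 
Bad redirect   | Carol
Memory leak    | NULL 
Timeout error  | Nate 


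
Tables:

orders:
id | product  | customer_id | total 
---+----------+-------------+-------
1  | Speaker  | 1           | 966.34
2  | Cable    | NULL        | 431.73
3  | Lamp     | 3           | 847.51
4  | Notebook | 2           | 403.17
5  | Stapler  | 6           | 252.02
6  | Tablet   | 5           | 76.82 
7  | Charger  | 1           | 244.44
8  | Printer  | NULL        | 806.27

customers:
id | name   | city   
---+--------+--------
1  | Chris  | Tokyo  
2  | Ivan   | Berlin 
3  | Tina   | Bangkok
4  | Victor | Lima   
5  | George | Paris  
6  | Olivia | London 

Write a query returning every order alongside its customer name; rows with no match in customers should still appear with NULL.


LEFT JOIN keeps every row from orders (the left table); where customer_id has no match in customers, the customer columns become NULL. Walk through each order:
  - order 1 (Speaker): customer_id=1 -> matches Chris
  - order 2 (Cable): customer_id=NULL, no match -> kept with NULL
  - order 3 (Lamp): customer_id=3 -> matches Tina
  - order 4 (Notebook): customer_id=2 -> matches Ivan
  - order 5 (Stapler): customer_id=6 -> matches Olivia
  - order 6 (Tablet): customer_id=5 -> matches George
  - order 7 (Charger): customer_id=1 -> matches Chris
  - order 8 (Printer): customer_id=NULL, no match -> kept with NULL
All 8 rows appear; 2 have NULL customer.

SQL:
SELECT a.product, b.name AS customer
FROM orders a
LEFT JOIN customers b ON a.customer_id = b.id

Result:
product  | customer
---------+---------
Speaker  | Chris   
Cable    | NULL    
Lamp     | Tina    
Notebook | Ivan    
Stapler  | Olivia  
Tablet   | George  
Charger  | Chris   
Printer  | NULL    


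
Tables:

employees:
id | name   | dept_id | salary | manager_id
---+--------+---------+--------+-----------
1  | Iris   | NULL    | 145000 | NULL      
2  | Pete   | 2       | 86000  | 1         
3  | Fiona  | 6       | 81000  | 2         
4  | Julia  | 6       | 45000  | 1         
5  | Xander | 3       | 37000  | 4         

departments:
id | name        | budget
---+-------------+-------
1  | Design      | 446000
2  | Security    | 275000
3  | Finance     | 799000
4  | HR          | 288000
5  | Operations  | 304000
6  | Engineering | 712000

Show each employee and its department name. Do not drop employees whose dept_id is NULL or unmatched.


LEFT JOIN keeps every row from employees (the left table); where dept_id has no match in departments, the department columns become NULL. Walk through each employee:
  - employee 1 (Iris): dept_id=NULL, no match -> kept with NULL
  - employee 2 (Pete): dept_id=2 -> matches Security
  - employee 3 (Fiona): dept_id=6 -> matches Engineering
  - employee 4 (Julia): dept_id=6 -> matches Engineering
  - employee 5 (Xander): dept_id=3 -> matches Finance
All 5 rows appear; 1 has NULL department.

SQL:
SELECT a.name, b.name AS department
FROM employees a
LEFT JOIN departments b ON a.dept_id = b.id

Result:
name   | department 
-------+------------
Iris   | NULL       
Pete   | Security   
Fiona  | Engineering
Julia  | Engineering
Xander | Finance    


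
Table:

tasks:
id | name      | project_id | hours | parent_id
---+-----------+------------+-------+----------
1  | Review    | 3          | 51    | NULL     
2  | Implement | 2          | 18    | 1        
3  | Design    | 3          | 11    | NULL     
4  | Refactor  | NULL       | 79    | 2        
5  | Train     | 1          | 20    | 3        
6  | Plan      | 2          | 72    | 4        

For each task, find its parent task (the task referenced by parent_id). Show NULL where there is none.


This is a self-join: tasks is joined to a second copy of itself, matching each row's parent_id to another row's id. Use LEFT JOIN so rows with parent_id=NULL are kept.
  - task 1 (Review): parent_id=NULL -> NULL
  - task 2 (Implement): parent_id=1 -> Review
  - task 3 (Design): parent_id=NULL -> NULL
  - task 4 (Refactor): parent_id=2 -> Implement
  - task 5 (Train): parent_id=3 -> Design
  - task 6 (Plan): parent_id=4 -> Refactor

SQL:
SELECT a.name AS item, b.name AS parent
FROM tasks a
LEFT JOIN tasks b ON a.parent_id = b.id

Result:
item      | parent   
----------+----------
Review    | NULL     
Implement | Review   
Design    | NULL     
Refactor  | Implement
Train     | Design   
Plan      | Refactor 


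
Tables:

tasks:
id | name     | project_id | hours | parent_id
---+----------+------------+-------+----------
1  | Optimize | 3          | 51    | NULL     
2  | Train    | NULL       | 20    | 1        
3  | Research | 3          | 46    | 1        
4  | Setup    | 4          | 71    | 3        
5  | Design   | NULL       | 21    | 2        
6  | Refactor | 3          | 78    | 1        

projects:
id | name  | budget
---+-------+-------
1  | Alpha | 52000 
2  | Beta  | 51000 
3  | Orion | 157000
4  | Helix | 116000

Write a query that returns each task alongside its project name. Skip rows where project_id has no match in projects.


INNER JOIN keeps only tasks rows whose project_id matches an id in projects. Walk through each task:
  - task 1 (Optimize): project_id=3 -> matches Orion
  - task 2 (Train): project_id=NULL, no match -> dropped
  - task 3 (Research): project_id=3 -> matches Orion
  - task 4 (Setup): project_id=4 -> matches Helix
  - task 5 (Design): project_id=NULL, no match -> dropped
  - task 6 (Refactor): project_id=3 -> matches Orion
So 2 of 6 rows are dropped.

SQL:
SELECT a.name, b.name AS project
FROM tasks a
INNER JOIN projects b ON a.project_id = b.id

Result:
name     | project
---------+--------
Optimize | Orion  
Research | Orion  
Setup    | Helix  
Refactor | Orion  


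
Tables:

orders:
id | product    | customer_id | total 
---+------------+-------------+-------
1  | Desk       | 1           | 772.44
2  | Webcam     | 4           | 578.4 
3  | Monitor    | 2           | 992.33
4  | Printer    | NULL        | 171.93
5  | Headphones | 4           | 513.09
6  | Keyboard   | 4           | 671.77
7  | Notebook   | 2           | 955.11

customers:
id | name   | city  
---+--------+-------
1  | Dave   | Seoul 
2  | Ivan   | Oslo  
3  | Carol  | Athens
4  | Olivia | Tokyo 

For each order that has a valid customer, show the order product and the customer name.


INNER JOIN keeps only orders rows whose customer_id matches an id in customers. Walk through each order:
  - order 1 (Desk): customer_id=1 -> matches Dave
  - order 2 (Webcam): customer_id=4 -> matches Olivia
  - order 3 (Monitor): customer_id=2 -> matches Ivan
  - order 4 (Printer): customer_id=NULL, no match -> dropped
  - order 5 (Headphones): customer_id=4 -> matches Olivia
  - order 6 (Keyboard): customer_id=4 -> matches Olivia
  - order 7 (Notebook): customer_id=2 -> matches Ivan
So 1 of 7 rows is dropped.

SQL:
SELECT a.product, b.name AS customer
FROM orders a
INNER JOIN customers b ON a.customer_id = b.id

Result:
product    | customer
-----------+---------
Desk       | Dave    
Webcam     | Olivia  
Monitor    | Ivan    
Headphones | Olivia  
Keyboard   | Olivia  
Notebook   | Ivan    


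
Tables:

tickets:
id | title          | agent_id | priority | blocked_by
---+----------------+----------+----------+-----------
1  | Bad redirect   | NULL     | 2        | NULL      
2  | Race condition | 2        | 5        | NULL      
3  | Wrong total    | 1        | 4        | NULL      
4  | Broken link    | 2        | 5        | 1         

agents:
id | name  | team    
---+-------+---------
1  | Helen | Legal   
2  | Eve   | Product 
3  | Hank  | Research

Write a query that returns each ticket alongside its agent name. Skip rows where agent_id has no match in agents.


INNER JOIN keeps only tickets rows whose agent_id matches an id in agents. Walk through each ticket:
  - ticket 1 (Bad redirect): agent_id=NULL, no match -> dropped
  - ticket 2 (Race condition): agent_id=2 -> matches Eve
  - ticket 3 (Wrong total): agent_id=1 -> matches Helen
  - ticket 4 (Broken link): agent_id=2 -> matches Eve
So 1 of 4 rows is dropped.

SQL:
SELECT a.title, b.name AS agent
FROM tickets a
INNER JOIN agents b ON a.agent_id = b.id

Result:
title          | agent
---------------+------
Race condition | Eve  
Wrong total    | Helen
Broken link    | Eve  


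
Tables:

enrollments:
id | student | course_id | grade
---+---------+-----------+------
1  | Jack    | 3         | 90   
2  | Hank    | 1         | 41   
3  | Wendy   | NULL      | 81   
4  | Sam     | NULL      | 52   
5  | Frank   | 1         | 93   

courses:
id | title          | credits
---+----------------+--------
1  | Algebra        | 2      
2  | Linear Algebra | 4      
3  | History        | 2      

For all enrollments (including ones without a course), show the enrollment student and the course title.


LEFT JOIN keeps every row from enrollments (the left table); where course_id has no match in courses, the course columns become NULL. Walk through each enrollment:
  - enrollment 1 (Jack): course_id=3 -> matches History
  - enrollment 2 (Hank): course_id=1 -> matches Algebra
  - enrollment 3 (Wendy): course_id=NULL, no match -> kept with NULL
  - enrollment 4 (Sam): course_id=NULL, no match -> kept with NULL
  - enrollment 5 (Frank): course_id=1 -> matches Algebra
All 5 rows appear; 2 have NULL course.

SQL:
SELECT a.student, b.title AS course
FROM enrollments a
LEFT JOIN courses b ON a.course_id = b.id

Result:
student | course 
--------+--------
Jack    | History
Hank    | Algebra
Wendy   | NULL   
Sam     | NULL   
Frank   | Algebra


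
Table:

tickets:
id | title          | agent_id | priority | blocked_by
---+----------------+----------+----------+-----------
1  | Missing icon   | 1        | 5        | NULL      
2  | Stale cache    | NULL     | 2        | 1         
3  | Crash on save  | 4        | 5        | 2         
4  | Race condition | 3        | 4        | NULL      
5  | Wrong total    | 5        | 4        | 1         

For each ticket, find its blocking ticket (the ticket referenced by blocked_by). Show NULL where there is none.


This is a self-join: tickets is joined to a second copy of itself, matching each row's blocked_by to another row's id. Use LEFT JOIN so rows with blocked_by=NULL are kept.
  - ticket 1 (Missing icon): blocked_by=NULL -> NULL
  - ticket 2 (Stale cache): blocked_by=1 -> Missing icon
  - ticket 3 (Crash on save): blocked_by=2 -> Stale cache
  - ticket 4 (Race condition): blocked_by=NULL -> NULL
  - ticket 5 (Wrong total): blocked_by=1 -> Missing icon

SQL:
SELECT a.title AS item, b.title AS blocked_by
FROM tickets a
LEFT JOIN tickets b ON a.blocked_by = b.id

Result:
item           | blocked_by  
---------------+-------------
Missing icon   | NULL        
Stale cache    | Missing icon
Crash on save  | Stale cache 
Race condition | NULL        
Wrong total    | Missing icon


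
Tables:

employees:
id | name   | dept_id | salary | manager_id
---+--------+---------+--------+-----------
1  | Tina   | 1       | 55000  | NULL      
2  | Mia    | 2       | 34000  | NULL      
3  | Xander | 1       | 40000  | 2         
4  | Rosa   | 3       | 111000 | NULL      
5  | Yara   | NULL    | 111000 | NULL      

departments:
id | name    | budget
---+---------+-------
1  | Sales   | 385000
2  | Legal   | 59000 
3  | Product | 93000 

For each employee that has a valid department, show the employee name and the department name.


INNER JOIN keeps only employees rows whose dept_id matches an id in departments. Walk through each employee:
  - employee 1 (Tina): dept_id=1 -> matches Sales
  - employee 2 (Mia): dept_id=2 -> matches Legal
  - employee 3 (Xander): dept_id=1 -> matches Sales
  - employee 4 (Rosa): dept_id=3 -> matches Product
  - employee 5 (Yara): dept_id=NULL, no match -> dropped
So 1 of 5 rows is dropped.

SQL:
SELECT a.name, b.name AS department
FROM employees a
INNER JOIN departments b ON a.dept_id = b.id

Result:
name   | department
-------+-----------
Tina   | Sales     
Mia    | Legal     
Xander | Sales     
Rosa   | Product   


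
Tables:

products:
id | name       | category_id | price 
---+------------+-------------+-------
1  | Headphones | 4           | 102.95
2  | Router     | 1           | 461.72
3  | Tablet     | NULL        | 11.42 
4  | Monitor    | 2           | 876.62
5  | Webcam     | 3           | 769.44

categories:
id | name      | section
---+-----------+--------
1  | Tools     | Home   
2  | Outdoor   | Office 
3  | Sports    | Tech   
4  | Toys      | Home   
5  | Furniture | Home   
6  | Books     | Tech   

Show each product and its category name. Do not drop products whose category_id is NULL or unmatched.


LEFT JOIN keeps every row from products (the left table); where category_id has no match in categories, the category columns become NULL. Walk through each product:
  - product 1 (Headphones): category_id=4 -> matches Toys
  - product 2 (Router): category_id=1 -> matches Tools
  - product 3 (Tablet): category_id=NULL, no match -> kept with NULL
  - product 4 (Monitor): category_id=2 -> matches Outdoor
  - product 5 (Webcam): category_id=3 -> matches Sports
All 5 rows appear; 1 has NULL category.

SQL:
SELECT a.name, b.name AS category
FROM products a
LEFT JOIN categories b ON a.category_id = b.id

Result:
name       | category
-----------+---------
Headphones | Toys    
Router     | Tools   
Tablet     | NULL    
Monitor    | Outdoor 
Webcam     | Sports  


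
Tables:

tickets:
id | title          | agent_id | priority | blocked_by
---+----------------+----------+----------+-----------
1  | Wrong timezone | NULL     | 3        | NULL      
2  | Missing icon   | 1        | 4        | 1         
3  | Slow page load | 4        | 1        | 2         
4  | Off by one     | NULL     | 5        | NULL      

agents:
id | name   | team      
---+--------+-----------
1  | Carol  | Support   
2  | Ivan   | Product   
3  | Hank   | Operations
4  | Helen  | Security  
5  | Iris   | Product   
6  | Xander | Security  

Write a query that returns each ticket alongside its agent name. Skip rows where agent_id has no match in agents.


INNER JOIN keeps only tickets rows whose agent_id matches an id in agents. Walk through each ticket:
  - ticket 1 (Wrong timezone): agent_id=NULL, no match -> dropped
  - ticket 2 (Missing icon): agent_id=1 -> matches Carol
  - ticket 3 (Slow page load): agent_id=4 -> matches Helen
  - ticket 4 (Off by one): agent_id=NULL, no match -> dropped
So 2 of 4 rows are dropped.

SQL:
SELECT a.title, b.name AS agent
FROM tickets a
INNER JOIN agents b ON a.agent_id = b.id

Result:
title          | agent
---------------+------
Missing icon   | Carol
Slow page load | Helen


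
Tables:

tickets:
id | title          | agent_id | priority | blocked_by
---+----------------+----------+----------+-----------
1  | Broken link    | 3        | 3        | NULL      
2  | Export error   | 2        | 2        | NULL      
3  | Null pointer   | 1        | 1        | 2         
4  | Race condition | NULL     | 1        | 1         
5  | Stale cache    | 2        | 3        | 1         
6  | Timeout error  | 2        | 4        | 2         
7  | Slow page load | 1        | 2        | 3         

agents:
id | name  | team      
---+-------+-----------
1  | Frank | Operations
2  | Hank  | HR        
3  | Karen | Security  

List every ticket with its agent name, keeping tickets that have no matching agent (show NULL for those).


LEFT JOIN keeps every row from tickets (the left table); where agent_id has no match in agents, the agent columns become NULL. Walk through each ticket:
  - ticket 1 (Broken link): agent_id=3 -> matches Karen
  - ticket 2 (Export error): agent_id=2 -> matches Hank
  - ticket 3 (Null pointer): agent_id=1 -> matches Frank
  - ticket 4 (Race condition): agent_id=NULL, no match -> kept with NULL
  - ticket 5 (Stale cache): agent_id=2 -> matches Hank
  - ticket 6 (Timeout error): agent_id=2 -> matches Hank
  - ticket 7 (Slow page load): agent_id=1 -> matches Frank
All 7 rows appear; 1 has NULL agent.

SQL:
SELECT a.title, b.name AS agent
FROM tickets a
LEFT JOIN agents b ON a.agent_id = b.id

Result:
title          | agent
---------------+------
Broken link    | Karen
Export error   | Hank 
Null pointer   | Frank
Race condition | NULL 
Stale cache    | Hank 
Timeout error  | Hank 
Slow page load | Frank


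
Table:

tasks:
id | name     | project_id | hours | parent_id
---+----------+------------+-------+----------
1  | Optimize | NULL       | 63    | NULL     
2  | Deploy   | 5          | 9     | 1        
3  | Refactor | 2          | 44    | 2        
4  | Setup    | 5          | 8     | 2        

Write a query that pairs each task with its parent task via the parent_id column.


This is a self-join: tasks is joined to a second copy of itself, matching each row's parent_id to another row's id. Use LEFT JOIN so rows with parent_id=NULL are kept.
  - task 1 (Optimize): parent_id=NULL -> NULL
  - task 2 (Deploy): parent_id=1 -> Optimize
  - task 3 (Refactor): parent_id=2 -> Deploy
  - task 4 (Setup): parent_id=2 -> Deploy

SQL:
SELECT a.name AS item, b.name AS parent
FROM tasks a
LEFT JOIN tasks b ON a.parent_id = b.id

Result:
item     | parent  
---------+---------
Optimize | NULL    
Deploy   | Optimize
Refactor | Deploy  
Setup    | Deploy  


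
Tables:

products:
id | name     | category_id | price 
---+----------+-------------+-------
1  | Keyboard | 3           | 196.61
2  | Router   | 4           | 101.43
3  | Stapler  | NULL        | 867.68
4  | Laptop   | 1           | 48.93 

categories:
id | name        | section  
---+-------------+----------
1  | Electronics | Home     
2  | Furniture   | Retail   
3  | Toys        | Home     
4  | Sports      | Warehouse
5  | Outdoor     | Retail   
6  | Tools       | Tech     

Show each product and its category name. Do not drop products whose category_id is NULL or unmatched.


LEFT JOIN keeps every row from products (the left table); where category_id has no match in categories, the category columns become NULL. Walk through each product:
  - product 1 (Keyboard): category_id=3 -> matches Toys
  - product 2 (Router): category_id=4 -> matches Sports
  - product 3 (Stapler): category_id=NULL, no match -> kept with NULL
  - product 4 (Laptop): category_id=1 -> matches Electronics
All 4 rows appear; 1 has NULL category.

SQL:
SELECT a.name, b.name AS category
FROM products a
LEFT JOIN categories b ON a.category_id = b.id

Result:
name     | category   
---------+------------
Keyboard | Toys       
Router   | Sports     
Stapler  | NULL       
Laptop   | Electronics


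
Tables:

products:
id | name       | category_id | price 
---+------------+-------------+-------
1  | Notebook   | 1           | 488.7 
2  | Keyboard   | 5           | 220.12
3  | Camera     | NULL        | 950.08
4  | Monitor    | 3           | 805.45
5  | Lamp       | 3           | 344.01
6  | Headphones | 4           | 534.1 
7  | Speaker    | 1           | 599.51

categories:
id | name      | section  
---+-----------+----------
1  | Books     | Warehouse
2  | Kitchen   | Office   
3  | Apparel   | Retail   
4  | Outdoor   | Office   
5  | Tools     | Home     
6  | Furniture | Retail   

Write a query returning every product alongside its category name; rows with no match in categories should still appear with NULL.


LEFT JOIN keeps every row from products (the left table); where category_id has no match in categories, the category columns become NULL. Walk through each product:
  - product 1 (Notebook): category_id=1 -> matches Books
  - product 2 (Keyboard): category_id=5 -> matches Tools
  - product 3 (Camera): category_id=NULL, no match -> kept with NULL
  - product 4 (Monitor): category_id=3 -> matches Apparel
  - product 5 (Lamp): category_id=3 -> matches Apparel
  - product 6 (Headphones): category_id=4 -> matches Outdoor
  - product 7 (Speaker): category_id=1 -> matches Books
All 7 rows appear; 1 has NULL category.

SQL:
SELECT a.name, b.name AS category
FROM products a
LEFT JOIN categories b ON a.category_id = b.id

Result:
name       | category
-----------+---------
Notebook   | Books   
Keyboard   | Tools   
Camera     | NULL    
Monitor    | Apparel 
Lamp       | Apparel 
Headphones | Outdoor 
Speaker    | Books   


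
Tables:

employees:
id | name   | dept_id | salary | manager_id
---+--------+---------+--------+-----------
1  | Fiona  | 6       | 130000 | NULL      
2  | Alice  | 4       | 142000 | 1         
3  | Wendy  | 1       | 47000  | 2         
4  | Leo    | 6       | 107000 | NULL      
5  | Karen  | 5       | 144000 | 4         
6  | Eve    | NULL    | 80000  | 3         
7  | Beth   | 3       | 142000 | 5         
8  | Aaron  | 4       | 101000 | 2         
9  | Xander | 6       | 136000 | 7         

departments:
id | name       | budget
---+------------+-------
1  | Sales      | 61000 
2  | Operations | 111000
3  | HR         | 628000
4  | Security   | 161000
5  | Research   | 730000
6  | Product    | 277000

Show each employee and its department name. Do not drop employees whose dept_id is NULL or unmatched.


LEFT JOIN keeps every row from employees (the left table); where dept_id has no match in departments, the department columns become NULL. Walk through each employee:
  - employee 1 (Fiona): dept_id=6 -> matches Product
  - employee 2 (Alice): dept_id=4 -> matches Security
  - employee 3 (Wendy): dept_id=1 -> matches Sales
  - employee 4 (Leo): dept_id=6 -> matches Product
  - employee 5 (Karen): dept_id=5 -> matches Research
  - employee 6 (Eve): dept_id=NULL, no match -> kept with NULL
  - employee 7 (Beth): dept_id=3 -> matches HR
  - employee 8 (Aaron): dept_id=4 -> matches Security
  - employee 9 (Xander): dept_id=6 -> matches Product
All 9 rows appear; 1 has NULL department.

SQL:
SELECT a.name, b.name AS department
FROM employees a
LEFT JOIN departments b ON a.dept_id = b.id

Result:
name   | department
-------+-----------
Fiona  | Product   
Alice  | Security  
Wendy  | Sales     
Leo    | Product   
Karen  | Research  
Eve    | NULL      
Beth   | HR        
Aaron  | Security  
Xander | Product   


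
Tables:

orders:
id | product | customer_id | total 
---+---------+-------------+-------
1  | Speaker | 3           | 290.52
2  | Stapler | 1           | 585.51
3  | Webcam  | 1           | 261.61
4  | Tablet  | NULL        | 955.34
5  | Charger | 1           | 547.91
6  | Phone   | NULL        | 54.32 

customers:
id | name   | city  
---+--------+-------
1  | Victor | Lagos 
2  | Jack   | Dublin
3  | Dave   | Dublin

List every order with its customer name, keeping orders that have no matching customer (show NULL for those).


LEFT JOIN keeps every row from orders (the left table); where customer_id has no match in customers, the customer columns become NULL. Walk through each order:
  - order 1 (Speaker): customer_id=3 -> matches Dave
  - order 2 (Stapler): customer_id=1 -> matches Victor
  - order 3 (Webcam): customer_id=1 -> matches Victor
  - order 4 (Tablet): customer_id=NULL, no match -> kept with NULL
  - order 5 (Charger): customer_id=1 -> matches Victor
  - order 6 (Phone): customer_id=NULL, no match -> kept with NULL
All 6 rows appear; 2 have NULL customer.

SQL:
SELECT a.product, b.name AS customer
FROM orders a
LEFT JOIN customers b ON a.customer_id = b.id

Result:
product | customer
--------+---------
Speaker | Dave    
Stapler | Victor  
Webcam  | Victor  
Tablet  | NULL    
Charger | Victor  
Phone   | NULL    


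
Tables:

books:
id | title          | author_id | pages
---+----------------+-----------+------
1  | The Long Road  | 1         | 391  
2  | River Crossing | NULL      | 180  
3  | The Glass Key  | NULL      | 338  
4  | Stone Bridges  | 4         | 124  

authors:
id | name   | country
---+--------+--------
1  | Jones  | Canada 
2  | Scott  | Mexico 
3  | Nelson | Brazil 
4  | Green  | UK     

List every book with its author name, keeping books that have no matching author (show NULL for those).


LEFT JOIN keeps every row from books (the left table); where author_id has no match in authors, the author columns become NULL. Walk through each book:
  - book 1 (The Long Road): author_id=1 -> matches Jones
  - book 2 (River Crossing): author_id=NULL, no match -> kept with NULL
  - book 3 (The Glass Key): author_id=NULL, no match -> kept with NULL
  - book 4 (Stone Bridges): author_id=4 -> matches Green
All 4 rows appear; 2 have NULL author.

SQL:
SELECT a.title, b.name AS author
FROM books a
LEFT JOIN authors b ON a.author_id = b.id

Result:
title          | author
---------------+-------
The Long Road  | Jones 
River Crossing | NULL  
The Glass Key  | NULL  
Stone Bridges  | Green 


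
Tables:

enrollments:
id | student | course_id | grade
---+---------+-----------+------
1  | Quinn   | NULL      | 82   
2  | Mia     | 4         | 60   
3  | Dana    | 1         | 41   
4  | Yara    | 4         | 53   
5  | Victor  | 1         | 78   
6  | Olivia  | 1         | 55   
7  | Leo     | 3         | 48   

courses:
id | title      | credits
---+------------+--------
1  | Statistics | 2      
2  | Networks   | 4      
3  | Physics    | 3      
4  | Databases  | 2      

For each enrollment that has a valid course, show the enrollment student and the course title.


INNER JOIN keeps only enrollments rows whose course_id matches an id in courses. Walk through each enrollment:
  - enrollment 1 (Quinn): course_id=NULL, no match -> dropped
  - enrollment 2 (Mia): course_id=4 -> matches Databases
  - enrollment 3 (Dana): course_id=1 -> matches Statistics
  - enrollment 4 (Yara): course_id=4 -> matches Databases
  - enrollment 5 (Victor): course_id=1 -> matches Statistics
  - enrollment 6 (Olivia): course_id=1 -> matches Statistics
  - enrollment 7 (Leo): course_id=3 -> matches Physics
So 1 of 7 rows is dropped.

SQL:
SELECT a.student, b.title AS course
FROM enrollments a
INNER JOIN courses b ON a.course_id = b.id

Result:
student | course    
--------+-----------
Mia     | Databases 
Dana    | Statistics
Yara    | Databases 
Victor  | Statistics
Olivia  | Statistics
Leo     | Physics   


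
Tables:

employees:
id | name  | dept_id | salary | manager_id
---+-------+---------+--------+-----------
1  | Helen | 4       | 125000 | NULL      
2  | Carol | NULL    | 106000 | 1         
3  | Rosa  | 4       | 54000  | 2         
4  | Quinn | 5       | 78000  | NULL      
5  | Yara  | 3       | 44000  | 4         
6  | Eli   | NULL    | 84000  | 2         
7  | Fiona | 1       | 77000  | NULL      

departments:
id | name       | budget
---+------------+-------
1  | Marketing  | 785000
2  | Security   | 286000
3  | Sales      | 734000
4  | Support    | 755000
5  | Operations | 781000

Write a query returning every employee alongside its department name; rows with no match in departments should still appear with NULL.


LEFT JOIN keeps every row from employees (the left table); where dept_id has no match in departments, the department columns become NULL. Walk through each employee:
  - employee 1 (Helen): dept_id=4 -> matches Support
  - employee 2 (Carol): dept_id=NULL, no match -> kept with NULL
  - employee 3 (Rosa): dept_id=4 -> matches Support
  - employee 4 (Quinn): dept_id=5 -> matches Operations
  - employee 5 (Yara): dept_id=3 -> matches Sales
  - employee 6 (Eli): dept_id=NULL, no match -> kept with NULL
  - employee 7 (Fiona): dept_id=1 -> matches Marketing
All 7 rows appear; 2 have NULL department.

SQL:
SELECT a.name, b.name AS department
FROM employees a
LEFT JOIN departments b ON a.dept_id = b.id

Result:
name  | department
------+-----------
Helen | Support   
Carol | NULL      
Rosa  | Support   
Quinn | Operations
Yara  | Sales     
Eli   | NULL      
Fiona | Marketing 


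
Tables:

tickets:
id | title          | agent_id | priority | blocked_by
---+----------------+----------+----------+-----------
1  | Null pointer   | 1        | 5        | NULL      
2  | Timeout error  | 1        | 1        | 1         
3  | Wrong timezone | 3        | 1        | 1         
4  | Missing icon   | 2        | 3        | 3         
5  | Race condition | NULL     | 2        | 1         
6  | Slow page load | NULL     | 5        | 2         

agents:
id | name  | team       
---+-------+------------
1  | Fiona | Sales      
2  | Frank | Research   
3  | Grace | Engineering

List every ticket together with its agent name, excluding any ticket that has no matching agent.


INNER JOIN keeps only tickets rows whose agent_id matches an id in agents. Walk through each ticket:
  - ticket 1 (Null pointer): agent_id=1 -> matches Fiona
  - ticket 2 (Timeout error): agent_id=1 -> matches Fiona
  - ticket 3 (Wrong timezone): agent_id=3 -> matches Grace
  - ticket 4 (Missing icon): agent_id=2 -> matches Frank
  - ticket 5 (Race condition): agent_id=NULL, no match -> dropped
  - ticket 6 (Slow page load): agent_id=NULL, no match -> dropped
So 2 of 6 rows are dropped.

SQL:
SELECT a.title, b.name AS agent
FROM tickets a
INNER JOIN agents b ON a.agent_id = b.id

Result:
title          | agent
---------------+------
Null pointer   | Fiona
Timeout error  | Fiona
Wrong timezone | Grace
Missing icon   | Frank
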